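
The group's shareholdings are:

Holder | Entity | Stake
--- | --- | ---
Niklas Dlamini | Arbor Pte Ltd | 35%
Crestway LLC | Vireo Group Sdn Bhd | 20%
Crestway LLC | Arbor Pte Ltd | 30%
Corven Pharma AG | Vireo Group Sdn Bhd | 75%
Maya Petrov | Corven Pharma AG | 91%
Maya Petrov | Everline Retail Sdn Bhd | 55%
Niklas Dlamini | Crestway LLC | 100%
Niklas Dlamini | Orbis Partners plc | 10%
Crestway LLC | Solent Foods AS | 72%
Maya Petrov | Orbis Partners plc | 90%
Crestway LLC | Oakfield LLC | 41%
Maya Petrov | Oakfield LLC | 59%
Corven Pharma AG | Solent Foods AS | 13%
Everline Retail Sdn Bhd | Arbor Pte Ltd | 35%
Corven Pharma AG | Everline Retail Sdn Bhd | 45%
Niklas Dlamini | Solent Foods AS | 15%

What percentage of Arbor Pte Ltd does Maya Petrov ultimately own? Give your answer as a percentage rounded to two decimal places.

Maya reaches Arbor along 2 paths.
Via Corven → Everline: 91% × 45% × 35% = 14.3325%.
Via Everline: 55% × 35% = 19.25%.
Total: 14.3325% + 19.25% = 33.5825%.
Rounded: 33.58%.

33.58%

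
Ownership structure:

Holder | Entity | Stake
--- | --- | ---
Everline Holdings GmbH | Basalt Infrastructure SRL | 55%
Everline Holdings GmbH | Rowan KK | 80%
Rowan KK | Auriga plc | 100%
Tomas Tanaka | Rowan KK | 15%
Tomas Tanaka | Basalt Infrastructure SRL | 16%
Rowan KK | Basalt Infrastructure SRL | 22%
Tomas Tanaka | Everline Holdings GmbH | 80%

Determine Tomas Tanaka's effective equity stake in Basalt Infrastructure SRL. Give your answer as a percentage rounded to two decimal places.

77.38%

Tomas reaches Basalt along 4 paths.
Via Everline: 80% × 55% = 44%.
Direct stake: 16% = 16%.
Via Everline → Rowan: 80% × 80% × 22% = 14.08%.
Via Rowan: 15% × 22% = 3.3%.
Total: 44% + 16% + 14.08% + 3.3% = 77.38%.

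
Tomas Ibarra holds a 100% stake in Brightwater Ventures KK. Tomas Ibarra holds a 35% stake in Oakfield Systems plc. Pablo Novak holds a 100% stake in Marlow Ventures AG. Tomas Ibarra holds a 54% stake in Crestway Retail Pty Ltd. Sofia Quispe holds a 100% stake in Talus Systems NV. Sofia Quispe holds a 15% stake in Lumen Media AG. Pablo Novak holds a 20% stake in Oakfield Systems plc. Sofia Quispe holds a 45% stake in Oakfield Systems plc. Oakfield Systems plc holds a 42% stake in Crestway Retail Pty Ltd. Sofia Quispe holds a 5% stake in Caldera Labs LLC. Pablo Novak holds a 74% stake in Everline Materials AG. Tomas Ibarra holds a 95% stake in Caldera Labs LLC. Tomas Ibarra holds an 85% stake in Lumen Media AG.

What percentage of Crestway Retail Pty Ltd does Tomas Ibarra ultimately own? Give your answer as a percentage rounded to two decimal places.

68.70%

Tomas reaches Crestway along 2 paths.
Direct stake: 54% = 54%.
Via Oakfield: 35% × 42% = 14.7%.
Total: 54% + 14.7% = 68.7%.
Rounded: 68.70%.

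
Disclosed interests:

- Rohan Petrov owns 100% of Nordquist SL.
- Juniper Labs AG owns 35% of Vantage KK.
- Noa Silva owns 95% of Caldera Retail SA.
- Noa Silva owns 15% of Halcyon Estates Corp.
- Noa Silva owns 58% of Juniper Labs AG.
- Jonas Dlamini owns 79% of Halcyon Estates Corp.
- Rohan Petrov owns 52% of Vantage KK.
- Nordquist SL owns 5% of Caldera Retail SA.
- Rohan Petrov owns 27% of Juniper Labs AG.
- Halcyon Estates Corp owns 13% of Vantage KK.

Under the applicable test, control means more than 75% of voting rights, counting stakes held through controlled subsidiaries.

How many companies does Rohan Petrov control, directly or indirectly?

1

Rohan holds 100% of Nordquist, so Rohan controls Nordquist.
No other company's threshold is met.
Rohan controls 1 company.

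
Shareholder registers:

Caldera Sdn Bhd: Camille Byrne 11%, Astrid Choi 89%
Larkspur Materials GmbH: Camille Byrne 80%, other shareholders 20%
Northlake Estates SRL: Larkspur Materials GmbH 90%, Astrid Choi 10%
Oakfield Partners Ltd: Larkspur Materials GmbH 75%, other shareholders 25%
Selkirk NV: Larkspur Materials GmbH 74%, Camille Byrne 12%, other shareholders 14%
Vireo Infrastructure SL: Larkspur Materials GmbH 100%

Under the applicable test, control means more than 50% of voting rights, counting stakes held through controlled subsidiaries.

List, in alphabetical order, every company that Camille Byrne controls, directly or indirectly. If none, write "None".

Camille holds 80% of Larkspur, so Camille controls Larkspur.
Larkspur holds 90% of Northlake, so Camille controls Northlake.
Larkspur holds 75% of Oakfield, so Camille controls Oakfield.
Larkspur and Camille together hold 74% + 12% = 86% of Selkirk, so Camille controls Selkirk.
Larkspur holds 100% of Vireo, so Camille controls Vireo.
No other company's threshold is met.

Larkspur Materials GmbH, Northlake Estates SRL, Oakfield Partners Ltd, Selkirk NV, Vireo Infrastructure SL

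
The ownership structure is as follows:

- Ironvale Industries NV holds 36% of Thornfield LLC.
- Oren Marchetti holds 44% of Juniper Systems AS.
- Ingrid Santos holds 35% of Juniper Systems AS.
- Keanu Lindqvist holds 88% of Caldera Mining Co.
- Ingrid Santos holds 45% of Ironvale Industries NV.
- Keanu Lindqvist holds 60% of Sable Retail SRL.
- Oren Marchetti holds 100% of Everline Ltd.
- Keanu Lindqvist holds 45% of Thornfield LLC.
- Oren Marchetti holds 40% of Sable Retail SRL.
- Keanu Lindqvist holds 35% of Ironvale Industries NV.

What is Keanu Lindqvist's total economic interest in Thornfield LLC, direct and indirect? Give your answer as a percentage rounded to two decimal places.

Keanu reaches Thornfield along 2 paths.
Via Ironvale: 35% × 36% = 12.6%.
Direct stake: 45% = 45%.
Total: 12.6% + 45% = 57.6%.
Rounded: 57.60%.

57.60%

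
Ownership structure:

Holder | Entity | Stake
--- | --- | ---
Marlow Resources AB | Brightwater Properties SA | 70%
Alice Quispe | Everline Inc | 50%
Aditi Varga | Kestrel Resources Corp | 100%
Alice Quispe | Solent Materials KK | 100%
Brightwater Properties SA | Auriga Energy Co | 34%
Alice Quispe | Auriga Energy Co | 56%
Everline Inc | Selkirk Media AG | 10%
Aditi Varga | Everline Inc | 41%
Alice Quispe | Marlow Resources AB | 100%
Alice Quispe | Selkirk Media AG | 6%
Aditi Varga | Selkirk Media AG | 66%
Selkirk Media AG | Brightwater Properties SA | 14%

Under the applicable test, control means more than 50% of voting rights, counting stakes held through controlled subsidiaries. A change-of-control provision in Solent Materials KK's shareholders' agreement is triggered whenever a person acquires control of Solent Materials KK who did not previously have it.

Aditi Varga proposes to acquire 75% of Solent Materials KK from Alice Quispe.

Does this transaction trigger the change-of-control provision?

The purchase adds only to Aditi's holdings (Alice's stake shrinks), so Aditi is the only person who could newly come to control Solent.
Aditi holds 66% of Selkirk, so Aditi controls Selkirk.
Aditi holds 100% of Kestrel, so Aditi controls Kestrel.
Neither Aditi nor any entity Aditi controls holds any voting interest in Solent.
So before the transaction, Aditi does not control Solent.
After the purchase, Aditi holds 75% of Solent directly, and Alice's stake falls to 25%.
Aditi holds 75% of Solent, so Aditi controls Solent.
Aditi did not control Solent before and does after, so the clause is triggered.

Yes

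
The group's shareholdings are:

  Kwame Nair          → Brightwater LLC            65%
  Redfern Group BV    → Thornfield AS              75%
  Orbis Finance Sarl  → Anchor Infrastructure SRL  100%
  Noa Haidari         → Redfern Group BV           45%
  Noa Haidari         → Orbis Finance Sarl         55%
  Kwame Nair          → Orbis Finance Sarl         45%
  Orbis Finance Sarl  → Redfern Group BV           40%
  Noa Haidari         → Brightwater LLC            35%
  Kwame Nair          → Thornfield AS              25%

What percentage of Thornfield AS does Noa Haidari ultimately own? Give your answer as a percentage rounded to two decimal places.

Noa reaches Thornfield along 2 paths.
Via Orbis → Redfern: 55% × 40% × 75% = 16.5%.
Via Redfern: 45% × 75% = 33.75%.
Total: 16.5% + 33.75% = 50.25%.

50.25%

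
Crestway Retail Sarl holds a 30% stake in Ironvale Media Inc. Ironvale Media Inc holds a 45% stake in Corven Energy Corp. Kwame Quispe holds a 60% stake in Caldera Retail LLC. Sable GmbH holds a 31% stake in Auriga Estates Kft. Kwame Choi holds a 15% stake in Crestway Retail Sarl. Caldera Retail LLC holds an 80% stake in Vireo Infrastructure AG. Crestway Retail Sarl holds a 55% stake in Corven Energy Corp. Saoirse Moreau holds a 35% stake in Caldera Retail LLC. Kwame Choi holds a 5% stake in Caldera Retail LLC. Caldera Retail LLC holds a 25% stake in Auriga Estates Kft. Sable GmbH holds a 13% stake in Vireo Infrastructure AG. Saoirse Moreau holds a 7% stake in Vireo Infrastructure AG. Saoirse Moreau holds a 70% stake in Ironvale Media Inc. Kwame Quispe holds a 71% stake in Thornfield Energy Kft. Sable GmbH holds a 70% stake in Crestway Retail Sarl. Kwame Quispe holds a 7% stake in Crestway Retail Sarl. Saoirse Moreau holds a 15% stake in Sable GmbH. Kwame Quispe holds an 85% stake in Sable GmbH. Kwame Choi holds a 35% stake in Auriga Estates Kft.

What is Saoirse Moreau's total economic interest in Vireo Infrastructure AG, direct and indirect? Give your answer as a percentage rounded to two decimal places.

Saoirse reaches Vireo along 3 paths.
Direct stake: 7% = 7%.
Via Sable: 15% × 13% = 1.95%.
Via Caldera: 35% × 80% = 28%.
Total: 7% + 1.95% + 28% = 36.95%.

36.95%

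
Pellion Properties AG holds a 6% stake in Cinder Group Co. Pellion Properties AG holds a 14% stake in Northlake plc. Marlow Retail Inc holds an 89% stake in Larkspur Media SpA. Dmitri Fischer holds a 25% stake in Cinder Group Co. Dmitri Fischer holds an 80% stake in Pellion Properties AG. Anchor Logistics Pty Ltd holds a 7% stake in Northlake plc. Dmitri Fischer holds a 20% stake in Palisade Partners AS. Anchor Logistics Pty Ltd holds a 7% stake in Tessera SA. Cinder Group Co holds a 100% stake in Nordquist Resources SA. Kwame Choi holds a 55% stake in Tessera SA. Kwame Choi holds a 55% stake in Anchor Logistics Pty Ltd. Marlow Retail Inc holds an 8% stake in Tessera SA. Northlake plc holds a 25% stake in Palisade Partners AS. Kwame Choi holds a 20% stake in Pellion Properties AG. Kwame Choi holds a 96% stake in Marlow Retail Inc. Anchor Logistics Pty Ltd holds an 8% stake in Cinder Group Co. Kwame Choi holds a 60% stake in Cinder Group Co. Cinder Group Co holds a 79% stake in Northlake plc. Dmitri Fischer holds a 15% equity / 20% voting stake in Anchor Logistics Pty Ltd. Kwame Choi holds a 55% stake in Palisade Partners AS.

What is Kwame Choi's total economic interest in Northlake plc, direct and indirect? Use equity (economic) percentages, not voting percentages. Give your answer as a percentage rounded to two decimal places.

Kwame reaches Northlake along 5 paths.
Via Anchor: 55% × 7% = 3.85%.
Via Pellion: 20% × 14% = 2.8%.
Via Cinder: 60% × 79% = 47.4%.
Via Pellion → Cinder: 20% × 6% × 79% = 0.948%.
Via Anchor → Cinder: 55% × 8% × 79% = 3.476%.
Total: 3.85% + 2.8% + 47.4% + 0.948% + 3.476% = 58.474%.
Rounded: 58.47%.

58.47%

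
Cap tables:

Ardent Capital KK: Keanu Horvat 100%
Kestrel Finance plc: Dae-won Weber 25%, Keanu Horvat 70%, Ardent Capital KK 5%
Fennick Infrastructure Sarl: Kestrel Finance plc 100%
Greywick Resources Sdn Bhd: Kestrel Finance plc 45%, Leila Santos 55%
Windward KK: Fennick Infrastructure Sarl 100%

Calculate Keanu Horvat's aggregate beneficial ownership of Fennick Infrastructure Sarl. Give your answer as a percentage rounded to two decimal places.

Keanu reaches Fennick along 2 paths.
Via Kestrel: 70% × 100% = 70%.
Via Ardent → Kestrel: 100% × 5% × 100% = 5%.
Total: 70% + 5% = 75%.
Rounded: 75.00%.

75.00%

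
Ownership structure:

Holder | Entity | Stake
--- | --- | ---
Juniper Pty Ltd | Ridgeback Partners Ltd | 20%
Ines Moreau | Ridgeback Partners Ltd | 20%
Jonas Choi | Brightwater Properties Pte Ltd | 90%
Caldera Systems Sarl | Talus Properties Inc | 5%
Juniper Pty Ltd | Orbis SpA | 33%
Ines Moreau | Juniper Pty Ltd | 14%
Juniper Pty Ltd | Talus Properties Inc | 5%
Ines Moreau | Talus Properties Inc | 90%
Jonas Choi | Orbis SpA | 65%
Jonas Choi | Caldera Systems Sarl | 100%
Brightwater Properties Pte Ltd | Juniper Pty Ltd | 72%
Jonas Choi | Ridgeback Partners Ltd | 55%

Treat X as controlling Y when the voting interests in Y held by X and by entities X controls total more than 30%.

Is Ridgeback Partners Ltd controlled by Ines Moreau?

Ines holds 90% of Talus, so Ines controls Talus.
In Ridgeback, Ines's side holds only 20%, not > 30%.
So Ines does not control Ridgeback.

No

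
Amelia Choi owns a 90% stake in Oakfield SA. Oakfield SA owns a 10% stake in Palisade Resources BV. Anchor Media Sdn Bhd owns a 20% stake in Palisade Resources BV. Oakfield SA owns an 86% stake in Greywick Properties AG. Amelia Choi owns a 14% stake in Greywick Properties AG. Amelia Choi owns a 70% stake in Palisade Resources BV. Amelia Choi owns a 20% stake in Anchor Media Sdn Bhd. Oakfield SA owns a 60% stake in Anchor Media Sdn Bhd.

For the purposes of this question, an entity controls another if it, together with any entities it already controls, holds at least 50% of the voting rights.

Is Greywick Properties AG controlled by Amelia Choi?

Amelia holds 90% of Oakfield, so Amelia controls Oakfield.
Amelia and Oakfield together hold 14% + 86% = 100% of Greywick, so Amelia controls Greywick.

Yes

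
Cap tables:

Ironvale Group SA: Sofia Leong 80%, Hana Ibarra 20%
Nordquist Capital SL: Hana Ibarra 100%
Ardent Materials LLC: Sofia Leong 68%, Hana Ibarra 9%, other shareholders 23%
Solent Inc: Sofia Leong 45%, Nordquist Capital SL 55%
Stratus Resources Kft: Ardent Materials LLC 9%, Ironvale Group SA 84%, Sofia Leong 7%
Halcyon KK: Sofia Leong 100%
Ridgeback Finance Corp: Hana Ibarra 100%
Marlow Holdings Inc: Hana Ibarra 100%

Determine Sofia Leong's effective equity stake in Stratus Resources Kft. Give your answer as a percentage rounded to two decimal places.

Sofia reaches Stratus along 3 paths.
Via Ardent: 68% × 9% = 6.12%.
Via Ironvale: 80% × 84% = 67.2%.
Direct stake: 7% = 7%.
Total: 6.12% + 67.2% + 7% = 80.32%.

80.32%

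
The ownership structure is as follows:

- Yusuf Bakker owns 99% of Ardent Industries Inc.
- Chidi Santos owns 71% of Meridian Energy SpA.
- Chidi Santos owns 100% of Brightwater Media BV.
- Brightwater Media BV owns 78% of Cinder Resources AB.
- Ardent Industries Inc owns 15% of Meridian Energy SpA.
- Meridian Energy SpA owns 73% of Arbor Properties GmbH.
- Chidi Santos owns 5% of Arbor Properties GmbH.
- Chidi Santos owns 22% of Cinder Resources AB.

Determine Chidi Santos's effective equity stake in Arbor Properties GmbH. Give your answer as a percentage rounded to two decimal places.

56.83%

Chidi reaches Arbor along 2 paths.
Direct stake: 5% = 5%.
Via Meridian: 71% × 73% = 51.83%.
Total: 5% + 51.83% = 56.83%.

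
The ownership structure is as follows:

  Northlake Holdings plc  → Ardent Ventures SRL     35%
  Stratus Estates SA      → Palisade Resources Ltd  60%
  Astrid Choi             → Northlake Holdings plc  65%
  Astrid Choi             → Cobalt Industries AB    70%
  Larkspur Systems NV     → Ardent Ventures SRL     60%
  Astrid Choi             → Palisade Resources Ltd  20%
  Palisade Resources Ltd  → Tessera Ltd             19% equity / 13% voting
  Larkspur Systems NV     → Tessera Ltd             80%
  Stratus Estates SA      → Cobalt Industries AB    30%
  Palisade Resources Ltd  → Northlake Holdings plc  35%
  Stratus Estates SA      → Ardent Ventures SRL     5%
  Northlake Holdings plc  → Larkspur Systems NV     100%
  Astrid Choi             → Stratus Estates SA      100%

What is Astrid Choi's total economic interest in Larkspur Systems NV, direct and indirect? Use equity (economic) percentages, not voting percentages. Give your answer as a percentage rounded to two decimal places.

Astrid reaches Larkspur along 3 paths.
Via Palisade → Northlake: 20% × 35% × 100% = 7%.
Via Stratus → Palisade → Northlake: 100% × 60% × 35% × 100% = 21%.
Via Northlake: 65% × 100% = 65%.
Total: 7% + 21% + 65% = 93%.
Rounded: 93.00%.

93.00%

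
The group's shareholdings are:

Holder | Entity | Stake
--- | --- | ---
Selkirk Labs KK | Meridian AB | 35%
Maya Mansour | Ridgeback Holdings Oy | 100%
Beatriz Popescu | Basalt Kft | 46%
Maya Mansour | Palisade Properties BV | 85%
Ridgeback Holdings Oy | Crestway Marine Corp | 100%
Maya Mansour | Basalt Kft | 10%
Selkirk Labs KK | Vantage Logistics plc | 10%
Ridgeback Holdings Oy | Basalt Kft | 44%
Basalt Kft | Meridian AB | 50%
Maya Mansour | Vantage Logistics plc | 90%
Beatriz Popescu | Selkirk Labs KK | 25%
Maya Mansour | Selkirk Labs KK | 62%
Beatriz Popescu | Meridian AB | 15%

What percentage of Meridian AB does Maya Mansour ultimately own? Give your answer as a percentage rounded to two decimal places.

Maya reaches Meridian along 3 paths.
Via Ridgeback → Basalt: 100% × 44% × 50% = 22%.
Via Basalt: 10% × 50% = 5%.
Via Selkirk: 62% × 35% = 21.7%.
Total: 22% + 5% + 21.7% = 48.7%.
Rounded: 48.70%.

48.70%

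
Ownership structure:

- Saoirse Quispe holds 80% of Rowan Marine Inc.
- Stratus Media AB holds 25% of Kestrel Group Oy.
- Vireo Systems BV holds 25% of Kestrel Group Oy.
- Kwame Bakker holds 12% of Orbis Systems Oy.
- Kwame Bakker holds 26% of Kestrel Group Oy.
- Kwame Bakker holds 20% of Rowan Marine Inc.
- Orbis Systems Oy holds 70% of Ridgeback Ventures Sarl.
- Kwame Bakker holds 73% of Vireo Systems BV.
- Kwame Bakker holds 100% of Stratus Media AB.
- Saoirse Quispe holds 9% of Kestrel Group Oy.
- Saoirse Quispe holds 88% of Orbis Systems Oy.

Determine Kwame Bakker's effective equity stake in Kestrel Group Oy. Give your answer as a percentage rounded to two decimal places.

69.25%

Kwame reaches Kestrel along 3 paths.
Via Vireo: 73% × 25% = 18.25%.
Via Stratus: 100% × 25% = 25%.
Direct stake: 26% = 26%.
Total: 18.25% + 25% + 26% = 69.25%.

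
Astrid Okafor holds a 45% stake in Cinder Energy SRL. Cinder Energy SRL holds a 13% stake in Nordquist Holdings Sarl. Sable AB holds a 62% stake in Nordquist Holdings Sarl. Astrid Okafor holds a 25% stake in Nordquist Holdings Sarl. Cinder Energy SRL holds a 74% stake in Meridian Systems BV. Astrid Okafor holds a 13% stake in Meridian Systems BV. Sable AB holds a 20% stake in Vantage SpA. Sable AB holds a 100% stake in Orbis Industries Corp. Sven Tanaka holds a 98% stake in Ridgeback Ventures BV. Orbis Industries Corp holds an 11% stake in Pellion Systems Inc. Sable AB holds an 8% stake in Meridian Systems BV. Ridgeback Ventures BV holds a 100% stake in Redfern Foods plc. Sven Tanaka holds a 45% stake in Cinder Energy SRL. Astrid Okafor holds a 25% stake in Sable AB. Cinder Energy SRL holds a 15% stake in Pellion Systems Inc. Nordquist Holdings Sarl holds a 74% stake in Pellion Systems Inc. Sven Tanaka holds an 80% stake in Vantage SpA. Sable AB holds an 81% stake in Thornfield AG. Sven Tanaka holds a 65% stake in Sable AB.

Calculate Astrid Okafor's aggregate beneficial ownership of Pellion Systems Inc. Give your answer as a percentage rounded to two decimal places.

Astrid reaches Pellion along 5 paths.
Via Sable → Nordquist: 25% × 62% × 74% = 11.47%.
Via Nordquist: 25% × 74% = 18.5%.
Via Cinder → Nordquist: 45% × 13% × 74% = 4.329%.
Via Sable → Orbis: 25% × 100% × 11% = 2.75%.
Via Cinder: 45% × 15% = 6.75%.
Total: 11.47% + 18.5% + 4.329% + 2.75% + 6.75% = 43.799%.
Rounded: 43.80%.

43.80%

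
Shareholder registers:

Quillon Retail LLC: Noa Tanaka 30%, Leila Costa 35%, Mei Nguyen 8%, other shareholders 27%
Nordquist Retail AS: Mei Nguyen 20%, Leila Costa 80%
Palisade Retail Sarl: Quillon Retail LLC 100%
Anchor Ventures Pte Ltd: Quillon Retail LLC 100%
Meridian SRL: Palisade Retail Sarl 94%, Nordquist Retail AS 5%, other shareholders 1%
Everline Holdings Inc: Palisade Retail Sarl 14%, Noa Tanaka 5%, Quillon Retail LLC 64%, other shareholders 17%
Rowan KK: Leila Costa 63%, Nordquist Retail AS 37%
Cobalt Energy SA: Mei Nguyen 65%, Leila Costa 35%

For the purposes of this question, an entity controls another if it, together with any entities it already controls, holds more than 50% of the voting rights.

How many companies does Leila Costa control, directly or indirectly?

2

Leila holds 80% of Nordquist, so Leila controls Nordquist.
Leila and Nordquist together hold 63% + 37% = 100% of Rowan, so Leila controls Rowan.
No other company's threshold is met.
Leila controls 2 companies.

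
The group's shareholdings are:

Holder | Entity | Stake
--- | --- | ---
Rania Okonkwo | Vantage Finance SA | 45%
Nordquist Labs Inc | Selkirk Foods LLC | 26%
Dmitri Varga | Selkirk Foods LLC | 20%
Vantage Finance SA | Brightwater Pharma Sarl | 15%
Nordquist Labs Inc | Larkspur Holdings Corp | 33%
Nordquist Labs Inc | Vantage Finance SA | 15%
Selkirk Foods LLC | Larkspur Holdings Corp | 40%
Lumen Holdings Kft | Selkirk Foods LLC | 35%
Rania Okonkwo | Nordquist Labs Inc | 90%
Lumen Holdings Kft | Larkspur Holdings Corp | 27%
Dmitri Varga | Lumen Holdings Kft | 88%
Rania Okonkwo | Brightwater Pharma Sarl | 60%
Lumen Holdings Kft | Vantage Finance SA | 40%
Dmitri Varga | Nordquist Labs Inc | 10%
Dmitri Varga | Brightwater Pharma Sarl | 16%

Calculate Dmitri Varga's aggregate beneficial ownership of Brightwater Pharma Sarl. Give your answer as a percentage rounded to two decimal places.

21.51%

Dmitri reaches Brightwater along 3 paths.
Via Lumen → Vantage: 88% × 40% × 15% = 5.28%.
Via Nordquist → Vantage: 10% × 15% × 15% = 0.225%.
Direct stake: 16% = 16%.
Total: 5.28% + 0.225% + 16% = 21.505%.
Rounded: 21.51%.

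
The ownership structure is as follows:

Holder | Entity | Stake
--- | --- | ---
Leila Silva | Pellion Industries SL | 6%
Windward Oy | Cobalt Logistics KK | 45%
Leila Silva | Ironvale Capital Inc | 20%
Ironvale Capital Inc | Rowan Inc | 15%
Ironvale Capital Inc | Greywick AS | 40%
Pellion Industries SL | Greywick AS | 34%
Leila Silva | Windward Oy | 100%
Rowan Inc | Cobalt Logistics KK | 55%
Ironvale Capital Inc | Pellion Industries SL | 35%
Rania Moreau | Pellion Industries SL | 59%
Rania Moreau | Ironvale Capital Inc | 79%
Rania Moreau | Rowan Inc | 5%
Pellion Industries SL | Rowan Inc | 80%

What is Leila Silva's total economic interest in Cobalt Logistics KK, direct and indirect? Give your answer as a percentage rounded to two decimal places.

Leila reaches Cobalt along 4 paths.
Via Windward: 100% × 45% = 45%.
Via Ironvale → Pellion → Rowan: 20% × 35% × 80% × 55% = 3.08%.
Via Pellion → Rowan: 6% × 80% × 55% = 2.64%.
Via Ironvale → Rowan: 20% × 15% × 55% = 1.65%.
Total: 45% + 3.08% + 2.64% + 1.65% = 52.37%.

52.37%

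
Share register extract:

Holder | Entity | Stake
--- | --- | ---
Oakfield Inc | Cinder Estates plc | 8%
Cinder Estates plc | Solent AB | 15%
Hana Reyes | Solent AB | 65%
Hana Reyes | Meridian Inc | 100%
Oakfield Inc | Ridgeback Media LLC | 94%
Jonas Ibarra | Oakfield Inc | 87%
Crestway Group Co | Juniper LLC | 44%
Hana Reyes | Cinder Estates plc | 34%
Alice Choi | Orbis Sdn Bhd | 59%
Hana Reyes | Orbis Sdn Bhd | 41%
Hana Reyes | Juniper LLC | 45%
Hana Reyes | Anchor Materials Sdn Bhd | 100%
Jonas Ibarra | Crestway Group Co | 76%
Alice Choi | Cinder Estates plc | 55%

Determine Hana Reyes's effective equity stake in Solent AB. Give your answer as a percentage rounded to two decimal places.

70.10%

Hana reaches Solent along 2 paths.
Via Cinder: 34% × 15% = 5.1%.
Direct stake: 65% = 65%.
Total: 5.1% + 65% = 70.1%.
Rounded: 70.10%.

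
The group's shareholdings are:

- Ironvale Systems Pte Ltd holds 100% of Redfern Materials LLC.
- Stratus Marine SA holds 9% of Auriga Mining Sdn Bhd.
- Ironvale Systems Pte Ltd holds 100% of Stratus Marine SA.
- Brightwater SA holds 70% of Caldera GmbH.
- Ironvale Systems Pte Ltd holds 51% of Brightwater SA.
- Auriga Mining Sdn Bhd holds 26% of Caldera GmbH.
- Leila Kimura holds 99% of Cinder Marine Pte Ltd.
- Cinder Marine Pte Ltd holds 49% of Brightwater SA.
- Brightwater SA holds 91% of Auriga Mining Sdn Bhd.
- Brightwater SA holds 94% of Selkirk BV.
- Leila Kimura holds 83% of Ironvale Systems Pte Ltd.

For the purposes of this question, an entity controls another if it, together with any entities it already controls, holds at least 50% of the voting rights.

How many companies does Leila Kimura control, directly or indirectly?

8

Leila holds 99% of Cinder, so Leila controls Cinder.
Leila holds 83% of Ironvale, so Leila controls Ironvale.
Cinder and Ironvale together hold 49% + 51% = 100% of Brightwater, so Leila controls Brightwater.
Ironvale holds 100% of Stratus, so Leila controls Stratus.
Stratus and Brightwater together hold 9% + 91% = 100% of Auriga, so Leila controls Auriga.
Ironvale holds 100% of Redfern, so Leila controls Redfern.
Brightwater holds 94% of Selkirk, so Leila controls Selkirk.
Auriga and Brightwater together hold 26% + 70% = 96% of Caldera, so Leila controls Caldera.
Leila controls 8 companies.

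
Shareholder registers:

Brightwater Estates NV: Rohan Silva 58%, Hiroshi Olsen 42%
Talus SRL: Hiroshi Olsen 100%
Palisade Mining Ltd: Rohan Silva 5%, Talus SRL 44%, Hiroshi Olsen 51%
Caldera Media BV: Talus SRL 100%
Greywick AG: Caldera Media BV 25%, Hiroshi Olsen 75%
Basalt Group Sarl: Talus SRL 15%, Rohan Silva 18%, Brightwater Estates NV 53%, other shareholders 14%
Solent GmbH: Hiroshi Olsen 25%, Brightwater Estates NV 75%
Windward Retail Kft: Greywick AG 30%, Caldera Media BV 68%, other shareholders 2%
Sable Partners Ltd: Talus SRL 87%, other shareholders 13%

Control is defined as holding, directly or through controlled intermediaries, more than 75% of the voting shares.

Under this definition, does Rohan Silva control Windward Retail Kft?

No

Rohan's largest direct stake is 58% in Brightwater, which does not meet the threshold, so Rohan controls no company.
Neither Rohan nor any entity Rohan controls holds any voting interest in Windward.
So Rohan does not control Windward.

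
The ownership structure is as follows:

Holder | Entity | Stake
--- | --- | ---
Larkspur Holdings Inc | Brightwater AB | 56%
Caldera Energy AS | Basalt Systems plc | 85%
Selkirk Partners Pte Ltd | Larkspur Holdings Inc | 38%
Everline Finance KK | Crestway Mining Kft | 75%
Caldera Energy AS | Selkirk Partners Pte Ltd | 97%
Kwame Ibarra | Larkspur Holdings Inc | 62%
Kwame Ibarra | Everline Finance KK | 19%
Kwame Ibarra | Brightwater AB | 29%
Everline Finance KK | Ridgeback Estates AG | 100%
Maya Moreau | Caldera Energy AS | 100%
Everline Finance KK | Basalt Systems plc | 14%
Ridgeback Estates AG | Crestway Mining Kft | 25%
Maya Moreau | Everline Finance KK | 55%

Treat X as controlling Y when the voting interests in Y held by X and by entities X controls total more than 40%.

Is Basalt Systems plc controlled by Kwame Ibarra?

No

Kwame holds 62% of Larkspur, so Kwame controls Larkspur.
Kwame and Larkspur together hold 29% + 56% = 85% of Brightwater, so Kwame controls Brightwater.
Neither Kwame nor any entity Kwame controls holds any voting interest in Basalt.
So Kwame does not control Basalt.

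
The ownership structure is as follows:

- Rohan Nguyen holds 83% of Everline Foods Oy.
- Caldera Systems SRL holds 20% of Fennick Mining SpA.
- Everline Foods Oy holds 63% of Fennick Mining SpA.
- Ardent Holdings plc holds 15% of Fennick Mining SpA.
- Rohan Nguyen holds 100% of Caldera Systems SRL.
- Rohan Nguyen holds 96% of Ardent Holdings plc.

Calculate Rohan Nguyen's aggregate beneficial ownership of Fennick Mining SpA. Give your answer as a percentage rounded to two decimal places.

Rohan reaches Fennick along 3 paths.
Via Caldera: 100% × 20% = 20%.
Via Ardent: 96% × 15% = 14.4%.
Via Everline: 83% × 63% = 52.29%.
Total: 20% + 14.4% + 52.29% = 86.69%.

86.69%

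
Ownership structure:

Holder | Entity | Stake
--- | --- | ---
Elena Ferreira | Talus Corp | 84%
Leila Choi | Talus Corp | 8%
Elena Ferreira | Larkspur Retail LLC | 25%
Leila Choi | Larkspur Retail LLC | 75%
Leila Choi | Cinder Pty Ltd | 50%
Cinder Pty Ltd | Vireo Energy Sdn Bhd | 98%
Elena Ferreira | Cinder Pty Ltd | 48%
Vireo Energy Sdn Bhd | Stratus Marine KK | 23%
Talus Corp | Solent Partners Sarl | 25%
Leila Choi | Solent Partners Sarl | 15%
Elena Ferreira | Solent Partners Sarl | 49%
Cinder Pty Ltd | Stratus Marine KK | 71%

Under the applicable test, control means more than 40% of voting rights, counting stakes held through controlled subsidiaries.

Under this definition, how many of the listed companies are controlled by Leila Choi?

4

Leila holds 50% of Cinder, so Leila controls Cinder.
Cinder holds 98% of Vireo, so Leila controls Vireo.
Cinder and Vireo together hold 71% + 23% = 94% of Stratus, so Leila controls Stratus.
Leila holds 75% of Larkspur, so Leila controls Larkspur.
No other company's threshold is met.
Leila controls 4 companies.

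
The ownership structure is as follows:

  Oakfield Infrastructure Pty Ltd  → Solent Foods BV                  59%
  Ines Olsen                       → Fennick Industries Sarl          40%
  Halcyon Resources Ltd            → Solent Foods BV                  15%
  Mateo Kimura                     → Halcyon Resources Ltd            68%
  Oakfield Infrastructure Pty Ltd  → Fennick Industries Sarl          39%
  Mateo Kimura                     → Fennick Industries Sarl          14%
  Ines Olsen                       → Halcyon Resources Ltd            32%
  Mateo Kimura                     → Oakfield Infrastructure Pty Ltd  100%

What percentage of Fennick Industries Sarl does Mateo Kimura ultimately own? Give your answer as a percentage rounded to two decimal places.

53.00%

Mateo reaches Fennick along 2 paths.
Via Oakfield: 100% × 39% = 39%.
Direct stake: 14% = 14%.
Total: 39% + 14% = 53%.
Rounded: 53.00%.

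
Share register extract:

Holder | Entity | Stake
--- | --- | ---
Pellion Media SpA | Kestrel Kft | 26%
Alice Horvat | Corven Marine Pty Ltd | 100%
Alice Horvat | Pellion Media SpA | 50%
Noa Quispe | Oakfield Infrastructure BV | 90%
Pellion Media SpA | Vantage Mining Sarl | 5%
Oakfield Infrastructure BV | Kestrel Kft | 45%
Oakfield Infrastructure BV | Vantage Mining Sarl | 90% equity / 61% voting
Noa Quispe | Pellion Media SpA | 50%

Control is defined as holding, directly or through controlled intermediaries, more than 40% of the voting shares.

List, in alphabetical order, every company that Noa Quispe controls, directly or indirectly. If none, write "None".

Kestrel Kft, Oakfield Infrastructure BV, Pellion Media SpA, Vantage Mining Sarl

Noa holds 90% of Oakfield, so Noa controls Oakfield.
Noa holds 50% of Pellion, so Noa controls Pellion.
Oakfield and Pellion together hold 61% + 5% = 66% of Vantage, so Noa controls Vantage.
Pellion and Oakfield together hold 26% + 45% = 71% of Kestrel, so Noa controls Kestrel.
No other company's threshold is met.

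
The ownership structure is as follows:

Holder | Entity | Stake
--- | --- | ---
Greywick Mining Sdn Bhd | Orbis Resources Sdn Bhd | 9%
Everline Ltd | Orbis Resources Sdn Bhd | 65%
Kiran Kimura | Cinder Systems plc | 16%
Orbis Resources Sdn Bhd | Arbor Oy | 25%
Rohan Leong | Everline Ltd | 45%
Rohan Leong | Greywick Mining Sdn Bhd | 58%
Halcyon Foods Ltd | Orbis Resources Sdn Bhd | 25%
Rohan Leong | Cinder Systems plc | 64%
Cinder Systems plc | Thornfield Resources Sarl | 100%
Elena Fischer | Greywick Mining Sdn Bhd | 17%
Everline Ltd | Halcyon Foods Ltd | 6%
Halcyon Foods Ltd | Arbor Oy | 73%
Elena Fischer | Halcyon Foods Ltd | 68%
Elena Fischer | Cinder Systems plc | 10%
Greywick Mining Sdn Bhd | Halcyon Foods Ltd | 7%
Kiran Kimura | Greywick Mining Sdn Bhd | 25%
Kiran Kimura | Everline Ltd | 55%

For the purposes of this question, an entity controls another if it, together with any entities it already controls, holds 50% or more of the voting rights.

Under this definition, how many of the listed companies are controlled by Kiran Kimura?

2

Kiran holds 55% of Everline, so Kiran controls Everline.
Everline holds 65% of Orbis, so Kiran controls Orbis.
No other company's threshold is met.
Kiran controls 2 companies.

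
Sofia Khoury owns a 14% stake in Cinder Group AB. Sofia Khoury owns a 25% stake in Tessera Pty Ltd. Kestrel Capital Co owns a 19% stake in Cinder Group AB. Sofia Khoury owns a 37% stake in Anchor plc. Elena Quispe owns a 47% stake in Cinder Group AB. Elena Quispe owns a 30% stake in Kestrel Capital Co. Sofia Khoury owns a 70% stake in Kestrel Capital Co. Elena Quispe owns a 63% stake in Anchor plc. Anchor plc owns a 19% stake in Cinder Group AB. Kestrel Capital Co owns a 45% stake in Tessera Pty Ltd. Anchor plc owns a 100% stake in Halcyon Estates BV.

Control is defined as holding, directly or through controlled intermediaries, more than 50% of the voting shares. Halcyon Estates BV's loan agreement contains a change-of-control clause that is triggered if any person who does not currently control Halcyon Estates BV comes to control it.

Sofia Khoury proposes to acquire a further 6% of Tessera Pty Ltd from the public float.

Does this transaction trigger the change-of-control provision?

The purchase changes only Sofia's holdings, so Sofia is the only person who could newly come to control Halcyon.
Sofia holds 70% of Kestrel, so Sofia controls Kestrel.
Kestrel and Sofia together hold 45% + 25% = 70% of Tessera, so Sofia controls Tessera.
Neither Sofia nor any entity Sofia controls holds any voting interest in Halcyon.
So before the transaction, Sofia does not control Halcyon.
After the purchase, Sofia's direct stake in Tessera rises to 25% + 6% = 31%.
Kestrel and Sofia together hold 45% + 31% = 76% of Tessera, so Sofia controls Tessera.
After the transaction, neither Sofia nor any entity Sofia controls holds a voting interest in Halcyon, so Sofia still does not control it.
No new person acquires control, so the clause is not triggered.

No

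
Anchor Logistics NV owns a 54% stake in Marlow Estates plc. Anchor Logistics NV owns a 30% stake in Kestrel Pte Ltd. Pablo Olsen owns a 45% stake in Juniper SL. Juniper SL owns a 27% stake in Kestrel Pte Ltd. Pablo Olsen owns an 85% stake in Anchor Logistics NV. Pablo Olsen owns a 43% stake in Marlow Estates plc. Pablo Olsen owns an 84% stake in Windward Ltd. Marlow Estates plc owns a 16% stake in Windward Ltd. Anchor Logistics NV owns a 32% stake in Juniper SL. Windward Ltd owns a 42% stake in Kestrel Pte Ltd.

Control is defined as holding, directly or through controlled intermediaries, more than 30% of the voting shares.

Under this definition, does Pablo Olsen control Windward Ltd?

Pablo holds 85% of Anchor, so Pablo controls Anchor.
Pablo and Anchor together hold 43% + 54% = 97% of Marlow, so Pablo controls Marlow.
Marlow and Pablo together hold 16% + 84% = 100% of Windward, so Pablo controls Windward.

Yes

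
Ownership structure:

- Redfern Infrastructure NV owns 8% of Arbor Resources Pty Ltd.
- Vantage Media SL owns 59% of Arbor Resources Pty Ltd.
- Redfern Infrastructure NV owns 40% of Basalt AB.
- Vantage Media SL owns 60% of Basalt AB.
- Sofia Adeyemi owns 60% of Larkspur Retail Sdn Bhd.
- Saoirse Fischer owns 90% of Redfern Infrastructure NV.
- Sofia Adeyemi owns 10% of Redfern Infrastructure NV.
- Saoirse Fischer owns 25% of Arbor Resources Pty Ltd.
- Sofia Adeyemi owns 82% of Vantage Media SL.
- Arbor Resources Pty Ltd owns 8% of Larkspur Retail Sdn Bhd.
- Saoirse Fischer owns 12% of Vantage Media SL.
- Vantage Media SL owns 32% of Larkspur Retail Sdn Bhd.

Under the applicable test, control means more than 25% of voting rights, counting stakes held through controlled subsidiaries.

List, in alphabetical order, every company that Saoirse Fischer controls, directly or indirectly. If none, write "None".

Arbor Resources Pty Ltd, Basalt AB, Redfern Infrastructure NV

Saoirse holds 90% of Redfern, so Saoirse controls Redfern.
Saoirse and Redfern together hold 25% + 8% = 33% of Arbor, so Saoirse controls Arbor.
Redfern holds 40% of Basalt, so Saoirse controls Basalt.
No other company's threshold is met.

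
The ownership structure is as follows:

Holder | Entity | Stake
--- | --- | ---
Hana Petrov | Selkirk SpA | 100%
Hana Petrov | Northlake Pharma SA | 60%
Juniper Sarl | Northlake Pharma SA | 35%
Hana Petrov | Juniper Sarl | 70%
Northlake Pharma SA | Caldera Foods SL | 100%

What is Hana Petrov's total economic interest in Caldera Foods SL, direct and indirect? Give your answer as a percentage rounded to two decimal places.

Hana reaches Caldera along 2 paths.
Via Northlake: 60% × 100% = 60%.
Via Juniper → Northlake: 70% × 35% × 100% = 24.5%.
Total: 60% + 24.5% = 84.5%.
Rounded: 84.50%.

84.50%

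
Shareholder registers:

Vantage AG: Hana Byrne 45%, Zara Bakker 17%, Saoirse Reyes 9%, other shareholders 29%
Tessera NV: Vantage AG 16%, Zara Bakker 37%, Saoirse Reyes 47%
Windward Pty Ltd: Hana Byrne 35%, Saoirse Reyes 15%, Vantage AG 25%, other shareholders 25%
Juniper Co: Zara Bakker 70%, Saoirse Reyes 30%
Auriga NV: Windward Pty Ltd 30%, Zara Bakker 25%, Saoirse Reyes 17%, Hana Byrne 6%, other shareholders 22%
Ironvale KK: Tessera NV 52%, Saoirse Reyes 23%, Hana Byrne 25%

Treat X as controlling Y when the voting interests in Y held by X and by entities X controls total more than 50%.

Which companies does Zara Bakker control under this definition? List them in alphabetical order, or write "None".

Juniper Co

Zara holds 70% of Juniper, so Zara controls Juniper.
No other company's threshold is met.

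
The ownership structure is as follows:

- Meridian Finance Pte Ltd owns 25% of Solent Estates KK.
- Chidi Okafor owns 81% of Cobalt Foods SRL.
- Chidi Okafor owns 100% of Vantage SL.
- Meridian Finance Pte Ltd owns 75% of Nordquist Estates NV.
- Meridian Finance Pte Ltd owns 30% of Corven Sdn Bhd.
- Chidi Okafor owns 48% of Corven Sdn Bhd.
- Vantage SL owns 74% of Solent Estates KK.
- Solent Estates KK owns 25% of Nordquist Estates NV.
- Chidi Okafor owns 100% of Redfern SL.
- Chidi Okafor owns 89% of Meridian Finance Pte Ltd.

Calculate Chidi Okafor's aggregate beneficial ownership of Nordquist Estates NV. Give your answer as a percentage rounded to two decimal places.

90.81%

Chidi reaches Nordquist along 3 paths.
Via Meridian → Solent: 89% × 25% × 25% = 5.5625%.
Via Vantage → Solent: 100% × 74% × 25% = 18.5%.
Via Meridian: 89% × 75% = 66.75%.
Total: 5.5625% + 18.5% + 66.75% = 90.8125%.
Rounded: 90.81%.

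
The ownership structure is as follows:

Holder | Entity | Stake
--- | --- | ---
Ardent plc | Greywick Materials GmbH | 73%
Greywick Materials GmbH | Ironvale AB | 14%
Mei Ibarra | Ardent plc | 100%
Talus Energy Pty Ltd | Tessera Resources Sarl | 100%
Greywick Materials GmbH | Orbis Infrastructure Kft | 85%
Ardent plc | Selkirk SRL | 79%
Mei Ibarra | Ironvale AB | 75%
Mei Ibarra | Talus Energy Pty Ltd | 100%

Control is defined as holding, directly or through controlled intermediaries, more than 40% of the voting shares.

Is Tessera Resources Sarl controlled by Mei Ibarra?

Yes

Mei holds 100% of Talus, so Mei controls Talus.
Talus holds 100% of Tessera, so Mei controls Tessera.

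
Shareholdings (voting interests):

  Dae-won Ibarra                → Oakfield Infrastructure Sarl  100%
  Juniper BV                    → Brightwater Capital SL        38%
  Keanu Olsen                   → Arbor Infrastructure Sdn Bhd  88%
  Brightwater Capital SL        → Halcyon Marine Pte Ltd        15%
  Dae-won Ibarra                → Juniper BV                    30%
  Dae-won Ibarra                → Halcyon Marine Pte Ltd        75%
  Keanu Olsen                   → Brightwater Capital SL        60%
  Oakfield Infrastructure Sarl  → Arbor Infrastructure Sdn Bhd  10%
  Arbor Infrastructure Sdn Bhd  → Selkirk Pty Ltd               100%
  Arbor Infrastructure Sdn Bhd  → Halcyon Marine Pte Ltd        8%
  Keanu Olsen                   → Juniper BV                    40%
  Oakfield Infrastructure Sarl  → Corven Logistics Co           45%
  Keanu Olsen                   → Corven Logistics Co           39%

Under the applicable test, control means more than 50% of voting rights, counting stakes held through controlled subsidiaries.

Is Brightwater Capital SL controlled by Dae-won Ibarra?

No

Dae-won holds 100% of Oakfield, so Dae-won controls Oakfield.
Dae-won holds 75% of Halcyon, so Dae-won controls Halcyon.
Neither Dae-won nor any entity Dae-won controls holds any voting interest in Brightwater.
So Dae-won does not control Brightwater.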